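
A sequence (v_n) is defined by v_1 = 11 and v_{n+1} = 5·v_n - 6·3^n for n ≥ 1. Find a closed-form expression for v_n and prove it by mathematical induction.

v_n = 3^(n + 1) + 2·5^(n - 1)

Computing the first terms: v_1 = 11, v_2 = 37, v_3 = 131. This suggests v_n = 3^(n + 1) + 2·5^(n - 1).
For the base case n = 1: the formula gives 11 = 11 = v_1.
Inductive step: suppose the statement holds for some m ≥ 1, so v_m = 3^(m + 1) + 2·5^(m - 1).
Then v_{m+1} = 5·v_m - 6·3^m = 5·(3^(m + 1) + 2·5^(m - 1)) - 6·3^m = 3^(m + 2) + 2·5^m = 3^((m+1) + 1) + 2·5^((m+1) - 1),
which is the claimed formula at n = m+1.
By induction, the statement is established for all n ≥ 1.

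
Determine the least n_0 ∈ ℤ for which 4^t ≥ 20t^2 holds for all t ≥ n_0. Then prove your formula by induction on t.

At t = 4: 256 < 320, so the inequality fails and n_0 ≥ 5. We prove 4^t ≥ 20t^2 for all t ≥ 5.
When t = 5: 4^t = 1024 and 20t^2 = 500, so 1024 ≥ 500.
Inductive step: assume the claim holds for t = k, so 4^k ≥ 20k^2.
Then 4^(k + 1) = 4·(4^k) ≥ 4·(20k^2).
Also, for k ≥ 5 we have 4·(20k^2) ≥ 20(k+1)^2, since 4 ≥ (1 + 1/k)^2 for all k ≥ 5.
Combining, 4^(k + 1) ≥ 20(k+1)^2.
This completes the induction.
Hence the smallest such n_0 is 5.

n_0 = 5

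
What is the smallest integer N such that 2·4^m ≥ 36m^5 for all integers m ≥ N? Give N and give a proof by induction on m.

N = 11

At m = 10: 2097152 < 3600000, so the inequality fails and N ≥ 11. We prove 2·4^m ≥ 36m^5 for all m ≥ 11.
Base case (m = 11): 2·4^m = 8388608 and 36m^5 = 5797836, so 8388608 ≥ 5797836.
Inductive step: suppose the statement holds for some p ≥ 11, so 2·4^p ≥ 36p^5.
Then 2·4^(p + 1) = 4·(2·4^p) ≥ 4·(36p^5).
Also, for p ≥ 11 we have 4·(36p^5) ≥ 36(p+1)^5, since 4 ≥ (1 + 1/p)^5 for all p ≥ 11.
Combining, 2·4^(p + 1) ≥ 36(p+1)^5.
By the principle of mathematical induction, the result holds for all m ≥ 11.
Hence the smallest such N is 11.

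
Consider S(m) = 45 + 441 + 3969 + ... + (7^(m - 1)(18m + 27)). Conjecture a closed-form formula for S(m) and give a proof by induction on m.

S(m) = 7^m(3m + 4) - 4

We claim S(m) = 7^m(3m + 4) - 4 for all m ≥ 1.
For the base case m = 1: S(1) = 45, and the closed form gives 45. They agree.
For the inductive step, assume it holds for an arbitrary r ≥ 1, so S(r) = 7^r(3r + 4) - 4.
Then S(r+1) = S(r) + (7^r(18r + 45)) = (7^r(3r + 4) - 4) + (7^r(18r + 45)).
Simplifying, S(r+1) = 21·7^r·r + 49·7^r - 4 = 7^(r+1)(3(r+1) + 4) - 4,
which is the closed form with m = r+1.
By the principle of mathematical induction, the result holds for all m ≥ 1.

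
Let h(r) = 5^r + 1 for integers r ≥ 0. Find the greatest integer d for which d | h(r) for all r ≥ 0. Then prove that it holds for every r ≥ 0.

d = 2

Computing the first values: h(0) = 2 and h(1) = 6; gcd(2, 6) = 2, so d ≤ 2.
We prove 2 | 5^r + 1 for all r ≥ 0 by induction on r.
When r = 0: h(0) = 2 = 2·(1), so 2 | h(0).
Inductive step: suppose the statement holds for some p ≥ 0, i.e. 2 | h(p). Then
h(p+1) = 5^(p+1) + 1 = 5·(5^p + 1) - 4 = 5·h(p) - 4. The first term is divisible by 2 by the inductive hypothesis, and -4 is divisible by 2. Hence 2 | h(p+1).
By induction, the statement is established for all r ≥ 0.
Therefore the largest such d is 2.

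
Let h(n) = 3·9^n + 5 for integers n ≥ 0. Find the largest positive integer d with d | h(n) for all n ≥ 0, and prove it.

d = 8

Computing the first values: h(0) = 8 and h(1) = 32; gcd(8, 32) = 8, so d ≤ 8.
We prove 8 | 3·9^n + 5 for all n ≥ 0 by induction on n.
For the base case n = 0: h(0) = 8 = 8·(1), so 8 | h(0).
Suppose the result is true for n = p, i.e. 8 | h(p). Then
h(p+1) = 3·9^(p+1) + 5 = 9·(3·9^p + 5) - 40 = 9·h(p) - 40. The first term is divisible by 8 by the inductive hypothesis, and -40 is divisible by 8. Hence 8 | h(p+1).
By the principle of mathematical induction, the result holds for all n ≥ 0.
Therefore the largest such d is 8.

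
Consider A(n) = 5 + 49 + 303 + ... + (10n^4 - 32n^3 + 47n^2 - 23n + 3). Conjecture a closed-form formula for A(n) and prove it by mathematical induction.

A(n) = n(2n^4 - 3n^3 + 3n^2 + 4n - 1)

We claim A(n) = n(2n^4 - 3n^3 + 3n^2 + 4n - 1) for all n ≥ 1.
For the base case n = 1: A(1) = 5, and the closed form gives 5. They agree.
For the inductive step, assume it holds for an arbitrary k ≥ 1, so A(k) = k(2k^4 - 3k^3 + 3k^2 + 4k - 1).
Then A(k+1) = A(k) + (10k^4 + 8k^3 + 11k^2 + 15k + 5) = (k(2k^4 - 3k^3 + 3k^2 + 4k - 1)) + (10k^4 + 8k^3 + 11k^2 + 15k + 5).
Simplifying, A(k+1) = (k + 1)(2k^4 + 5k^3 + 6k^2 + 9k + 5) = (k+1)(2(k+1)^4 - 3(k+1)^3 + 3(k+1)^2 + 4(k+1) - 1),
which is the closed form with n = k+1.
By the principle of mathematical induction, the result holds for all n ≥ 1.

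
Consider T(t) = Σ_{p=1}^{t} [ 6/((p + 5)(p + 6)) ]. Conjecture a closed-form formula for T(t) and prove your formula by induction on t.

T(t) = t/(t + 6)

We claim T(t) = t/(t + 6) for all t ≥ 1.
For the base case t = 1: T(1) = 1/7, and the closed form gives 1/7. They agree.
Inductive step: assume the claim holds for t = p, so T(p) = p/(p + 6).
Then T(p+1) = T(p) + (6/((p + 6)(p + 7))) = (p/(p + 6)) + (6/((p + 6)(p + 7))).
Simplifying, T(p+1) = (p + 1)/(p + 7) = (p+1)/((p+1) + 6),
which is the closed form with t = p+1.
Hence, by induction on t, the claim holds for every t ≥ 1.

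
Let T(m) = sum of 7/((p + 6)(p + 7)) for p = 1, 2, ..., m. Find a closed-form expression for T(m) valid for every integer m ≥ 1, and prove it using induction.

We claim T(m) = m/(m + 7) for all m ≥ 1.
For the base case m = 1: T(1) = 1/8, and the closed form gives 1/8. They agree.
For the inductive step, assume it holds for an arbitrary p ≥ 1, so T(p) = p/(p + 7).
Then T(p+1) = T(p) + (7/((p + 7)(p + 8))) = (p/(p + 7)) + (7/((p + 7)(p + 8))).
Simplifying, T(p+1) = (p + 1)/(p + 8) = (p+1)/((p+1) + 7),
which is the closed form with m = p+1.
Hence, by induction on m, the claim holds for every m ≥ 1.

T(m) = m/(m + 7)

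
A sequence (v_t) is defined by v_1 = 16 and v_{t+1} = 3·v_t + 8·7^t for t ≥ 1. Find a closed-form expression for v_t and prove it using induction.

Computing the first terms: v_1 = 16, v_2 = 104, v_3 = 704. This suggests v_t = 2·3^(t - 1) + 2·7^t.
For the base case t = 1: the formula gives 16 = 16 = v_1.
For the inductive step, assume it holds for an arbitrary j ≥ 1, so v_j = 2·3^(j - 1) + 2·7^j.
Then v_{j+1} = 3·v_j + 8·7^j = 3·(2·3^(j - 1) + 2·7^j) + 8·7^j = 2·3^j + 2·7^(j + 1) = 2·3^((j+1) - 1) + 2·7^(j+1),
which is the claimed formula at t = j+1.
By induction, the statement is established for all t ≥ 1.

v_t = 2·3^(t - 1) + 2·7^t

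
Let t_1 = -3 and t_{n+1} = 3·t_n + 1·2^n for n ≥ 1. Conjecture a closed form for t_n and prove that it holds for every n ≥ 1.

Computing the first terms: t_1 = -3, t_2 = -7, t_3 = -17. This suggests t_n = -2^n - 3^(n - 1).
Base case (n = 1): the formula gives -3 = -3 = t_1.
Inductive step: suppose the statement holds for some j ≥ 1, so t_j = -2^j - 3^(j - 1).
Then t_{j+1} = 3·t_j + 1·2^j = 3·(-2^j - 3^(j - 1)) + 1·2^j = -2^(j + 1) - 3^j = -2^(j+1) - 3^((j+1) - 1),
which is the claimed formula at n = j+1.
By induction, the statement is established for all n ≥ 1.

t_n = -2^n - 3^(n - 1)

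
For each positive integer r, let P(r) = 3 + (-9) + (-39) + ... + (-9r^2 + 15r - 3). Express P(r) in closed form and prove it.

P(r) = -3r(r^2 - r - 1)

We claim P(r) = -3r(r^2 - r - 1) for all r ≥ 1.
Base case (r = 1): P(1) = 3, and the closed form gives 3. They agree.
Suppose the result is true for r = i, so P(i) = 3i(-i^2 + i + 1).
Then P(i+1) = P(i) + (-9i^2 - 3i + 3) = (3i(-i^2 + i + 1)) + (-9i^2 - 3i + 3).
Simplifying, P(i+1) = -3(i + 1)(i^2 + i - 1) = -3(i+1)((i+1)^2 - (i+1) - 1),
which is the closed form with r = i+1.
Hence, by induction on r, the claim holds for every r ≥ 1.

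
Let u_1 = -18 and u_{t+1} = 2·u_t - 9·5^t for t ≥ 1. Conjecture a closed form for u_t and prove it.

Computing the first terms: u_1 = -18, u_2 = -81, u_3 = -387. This suggests u_t = -3·2^(t - 1) - 3·5^t.
Base case (t = 1): the formula gives -18 = -18 = u_1.
Inductive step: suppose the statement holds for some k ≥ 1, so u_k = -3·2^(k - 1) - 3·5^k.
Then u_{k+1} = 2·u_k - 9·5^k = 2·(-3·2^(k - 1) - 3·5^k) - 9·5^k = -3·2^k - 3·5^(k + 1) = -3·2^((k+1) - 1) - 3·5^(k+1),
which is the claimed formula at t = k+1.
Hence, by induction on t, the claim holds for every t ≥ 1.

u_t = -3·2^(t - 1) - 3·5^t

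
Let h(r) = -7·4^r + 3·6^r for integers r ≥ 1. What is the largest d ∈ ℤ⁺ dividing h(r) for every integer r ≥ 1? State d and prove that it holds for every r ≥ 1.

Computing the first values: h(1) = -10 and h(2) = -4; gcd(-10, -4) = 2, so d ≤ 2.
We prove 2 | -7·4^r + 3·6^r for all r ≥ 1 by induction on r.
For the base case r = 1: h(1) = -10 = 2·(-5), so 2 | h(1).
For the inductive step, assume it holds for an arbitrary p ≥ 1, i.e. 2 | h(p). Then
h(p+1) − 6·h(p) = (-7·4^(p+1) + 3·6^(p+1)) − 6·(-7·4^p + 3·6^p) = (-7)·4^p·(4 − 6) = (14)·4^p. Since 2 | h(p) by the inductive hypothesis, 2 | 6·h(p); and 2 | 14 since 14 = 2·7. Therefore 2 | h(p+1).
By the principle of mathematical induction, the result holds for all r ≥ 1.
Therefore the largest such d is 2.

d = 2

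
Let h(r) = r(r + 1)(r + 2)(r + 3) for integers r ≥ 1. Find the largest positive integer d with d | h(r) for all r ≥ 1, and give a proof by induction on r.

d = 24

Computing the first values: h(1) = 24 and h(2) = 120; gcd(24, 120) = 24, so d ≤ 24.
We prove 24 | r(r + 1)(r + 2)(r + 3) for all r ≥ 1 by induction on r.
Base case (r = 1): h(1) = 24 = 24·(1), so 24 | h(1).
Inductive step: suppose the statement holds for some p ≥ 1, i.e. 24 | h(p). Then
h(p+1) − h(p) = (p+1)·(p+2)·(p+3)·(p+4) − p·(p+1)·(p+2)·(p+3) = (p+1)·(p+2)·(p+3)·[(p+4) − p] = 4·(p+1)·(p+2)·(p+3). The product of 3 consecutive integers is divisible by (3)! = 6, so h(p+1) − h(p) is divisible by 4·6 = 24. By the inductive hypothesis 24 | h(p), hence 24 | h(p+1).
This completes the induction.
Therefore the largest such d is 24.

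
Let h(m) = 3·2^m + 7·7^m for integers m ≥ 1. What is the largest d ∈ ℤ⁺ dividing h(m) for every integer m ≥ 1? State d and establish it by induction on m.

d = 5

Computing the first values: h(1) = 55 and h(2) = 355; gcd(55, 355) = 5, so d ≤ 5.
We prove 5 | 3·2^m + 7·7^m for all m ≥ 1 by induction on m.
For the base case m = 1: h(1) = 55 = 5·(11), so 5 | h(1).
Inductive step: assume the claim holds for m = k, i.e. 5 | h(k). Then
h(k+1) − 7·h(k) = (3·2^(k+1) + 7·7^(k+1)) − 7·(3·2^k + 7·7^k) = (3)·2^k·(2 − 7) = (-15)·2^k. Since 5 | h(k) by the inductive hypothesis, 5 | 7·h(k); and 5 | -15 since -15 = 5·-3. Therefore 5 | h(k+1).
By induction, the statement is established for all m ≥ 1.
Therefore the largest such d is 5.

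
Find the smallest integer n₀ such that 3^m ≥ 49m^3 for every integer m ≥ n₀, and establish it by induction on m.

At m = 9: 19683 < 35721, so the inequality fails and n₀ ≥ 10. We prove 3^m ≥ 49m^3 for all m ≥ 10.
When m = 10: 3^m = 59049 and 49m^3 = 49000, so 59049 ≥ 49000.
Inductive step: assume the claim holds for m = p, so 3^p ≥ 49p^3.
Then 3^(p + 1) = 3·(3^p) ≥ 3·(49p^3).
Also, for p ≥ 10 we have 3·(49p^3) ≥ 49(p+1)^3, since 3 ≥ (1 + 1/p)^3 for all p ≥ 10.
Combining, 3^(p + 1) ≥ 49(p+1)^3.
By induction, the statement is established for all m ≥ 10.
Hence the smallest such n₀ is 10.

n₀ = 10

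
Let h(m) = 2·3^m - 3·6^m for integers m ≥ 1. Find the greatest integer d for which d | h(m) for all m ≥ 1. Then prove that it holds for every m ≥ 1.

d = 6

Computing the first values: h(1) = -12 and h(2) = -90; gcd(-12, -90) = 6, so d ≤ 6.
We prove 6 | 2·3^m - 3·6^m for all m ≥ 1 by induction on m.
Base step (m = 1): h(1) = -12 = 6·(-2), so 6 | h(1).
For the inductive step, assume it holds for an arbitrary j ≥ 1, i.e. 6 | h(j). Then
h(j+1) − 6·h(j) = (2·3^(j+1) - 3·6^(j+1)) − 6·(2·3^j - 3·6^j) = (2)·3^j·(3 − 6) = (-6)·3^j. Since 6 | h(j) by the inductive hypothesis, 6 | 6·h(j); and 6 | -6 since -6 = 6·-1. Therefore 6 | h(j+1).
Hence, by induction on m, the claim holds for every m ≥ 1.
Therefore the largest such d is 6.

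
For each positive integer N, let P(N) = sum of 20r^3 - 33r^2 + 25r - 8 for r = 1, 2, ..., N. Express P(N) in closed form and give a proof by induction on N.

P(N) = N(5N^3 - N^2 + N - 1)

We claim P(N) = N(5N^3 - N^2 + N - 1) for all N ≥ 1.
For the base case N = 1: P(1) = 4, and the closed form gives 4. They agree.
Suppose the result is true for N = r, so P(r) = r(5r^3 - r^2 + r - 1).
Then P(r+1) = P(r) + (20r^3 + 27r^2 + 19r + 4) = (r(5r^3 - r^2 + r - 1)) + (20r^3 + 27r^2 + 19r + 4).
Simplifying, P(r+1) = (r + 1)(5r^3 + 14r^2 + 14r + 4) = (r+1)(5(r+1)^3 - (r+1)^2 + (r+1) - 1),
which is the closed form with N = r+1.
Hence, by induction on N, the claim holds for every N ≥ 1.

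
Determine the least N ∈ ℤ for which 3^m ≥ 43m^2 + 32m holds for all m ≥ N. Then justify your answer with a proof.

At m = 7: 2187 < 2331, so the inequality fails and N ≥ 8. We prove 3^m ≥ 43m^2 + 32m for all m ≥ 8.
When m = 8: 3^m = 6561 and 43m^2 + 32m = 3008, so 6561 ≥ 3008.
Suppose the result is true for m = i, so 3^i ≥ 43i^2 + 32i.
Then 3^(i + 1) = 3·(3^i) ≥ 3·(43i^2 + 32i).
Also, for i ≥ 8 we have 3·(43i^2 + 32i) ≥ 43(i+1)^2 + 32(i+1), since 3·(43i^2 + 32i) − (43(i+1)^2 + 32(i+1)) = 86i^2 - 22i - 75, which is nonnegative for all i ≥ 8.
Combining, 3^(i + 1) ≥ 43(i+1)^2 + 32(i+1).
This completes the induction.
Hence the smallest such N is 8.

N = 8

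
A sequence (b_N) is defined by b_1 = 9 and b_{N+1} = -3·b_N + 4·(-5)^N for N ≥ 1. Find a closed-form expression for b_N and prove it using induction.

Computing the first terms: b_1 = 9, b_2 = -47, b_3 = 241. This suggests b_N = -(-3)^(N - 1) - 2(-5)^N.
For the base case N = 1: the formula gives 9 = 9 = b_1.
For the inductive step, assume it holds for an arbitrary k ≥ 1, so b_k = -(-3)^(k - 1) - 2(-5)^k.
Then b_{k+1} = -3·b_k + 4·(-5)^k = -3·(-(-3)^(k - 1) - 2(-5)^k) + 4·(-5)^k = -(-3)^k - 2(-5)^(k + 1) = -(-3)^((k+1) - 1) - 2(-5)^(k+1),
which is the claimed formula at N = k+1.
By induction, the statement is established for all N ≥ 1.

b_N = -(-3)^(N - 1) - 2(-5)^N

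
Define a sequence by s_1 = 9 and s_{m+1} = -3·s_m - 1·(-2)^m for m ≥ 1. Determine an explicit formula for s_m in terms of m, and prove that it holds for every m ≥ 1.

Computing the first terms: s_1 = 9, s_2 = -25, s_3 = 71. This suggests s_m = -(-2)^m + 7(-3)^(m - 1).
Base step (m = 1): the formula gives 9 = 9 = s_1.
For the inductive step, assume it holds for an arbitrary k ≥ 1, so s_k = -(-2)^k + 7(-3)^(k - 1).
Then s_{k+1} = -3·s_k - 1·(-2)^k = -3·(-(-2)^k + 7(-3)^(k - 1)) - 1·(-2)^k = -(-2)^(k + 1) + 7(-3)^k = -(-2)^(k+1) + 7(-3)^((k+1) - 1),
which is the claimed formula at m = k+1.
Hence, by induction on m, the claim holds for every m ≥ 1.

s_m = -(-2)^m + 7(-3)^(m - 1)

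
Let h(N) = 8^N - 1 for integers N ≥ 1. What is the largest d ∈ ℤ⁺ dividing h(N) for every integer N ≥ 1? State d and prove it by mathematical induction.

Computing the first values: h(1) = 7 and h(2) = 63; gcd(7, 63) = 7, so d ≤ 7.
We prove 7 | 8^N - 1 for all N ≥ 1 by induction on N.
Base step (N = 1): h(1) = 7 = 7·(1), so 7 | h(1).
Suppose the result is true for N = j, i.e. 7 | h(j). Then
8^{j+1} − 1^{j+1} = 8·8^j − 1·1^j = 8·(8^j − 1^j) + (7)·1^j. The first term is divisible by 7 by the inductive hypothesis, and the second term (7)·1^j is divisible by 7 since 7 | 7. Hence 7 | h(j+1).
By the principle of mathematical induction, the result holds for all N ≥ 1.
Therefore the largest such d is 7.

d = 7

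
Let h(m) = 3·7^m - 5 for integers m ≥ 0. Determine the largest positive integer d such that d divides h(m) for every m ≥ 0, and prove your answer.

d = 2

Computing the first values: h(0) = -2 and h(1) = 16; gcd(-2, 16) = 2, so d ≤ 2.
We prove 2 | 3·7^m - 5 for all m ≥ 0 by induction on m.
Base step (m = 0): h(0) = -2 = 2·(-1), so 2 | h(0).
Suppose the result is true for m = i, i.e. 2 | h(i). Then
h(i+1) = 3·7^(i+1) - 5 = 7·(3·7^i - 5) + 30 = 7·h(i) + 30. The first term is divisible by 2 by the inductive hypothesis, and 30 is divisible by 2. Hence 2 | h(i+1).
By induction, the statement is established for all m ≥ 0.
Therefore the largest such d is 2.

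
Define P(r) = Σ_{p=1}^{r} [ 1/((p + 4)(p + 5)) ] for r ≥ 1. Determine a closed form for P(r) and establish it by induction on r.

We claim P(r) = r/(5(r + 5)) for all r ≥ 1.
Base step (r = 1): P(1) = 1/30, and the closed form gives 1/30. They agree.
Suppose the result is true for r = p, so P(p) = p/(5(p + 5)).
Then P(p+1) = P(p) + (1/((p + 5)(p + 6))) = (p/(5(p + 5))) + (1/((p + 5)(p + 6))).
Simplifying, P(p+1) = (p + 1)/(5(p + 6)) = (p+1)/(5((p+1) + 5)),
which is the closed form with r = p+1.
This completes the induction.

P(r) = r/(5(r + 5))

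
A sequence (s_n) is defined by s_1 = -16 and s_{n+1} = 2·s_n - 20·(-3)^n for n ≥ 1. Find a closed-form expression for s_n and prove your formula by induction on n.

Computing the first terms: s_1 = -16, s_2 = 28, s_3 = -124. This suggests s_n = 4(-3)^n - 2^(n + 1).
For the base case n = 1: the formula gives -16 = -16 = s_1.
Inductive step: assume the claim holds for n = j, so s_j = 4(-3)^j - 2^(j + 1).
Then s_{j+1} = 2·s_j - 20·(-3)^j = 2·(4(-3)^j - 2^(j + 1)) - 20·(-3)^j = 4(-3)^(j + 1) - 2^(j + 2) = 4(-3)^(j+1) - 2^((j+1) + 1),
which is the claimed formula at n = j+1.
This completes the induction.

s_n = 4(-3)^n - 2^(n + 1)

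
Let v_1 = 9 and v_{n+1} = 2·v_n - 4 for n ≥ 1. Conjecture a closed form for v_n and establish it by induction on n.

v_n = 5·2^(n - 1) + 4

Computing the first terms: v_1 = 9, v_2 = 14, v_3 = 24. This suggests v_n = 5·2^(n - 1) + 4.
For the base case n = 1: the formula gives 9 = 9 = v_1.
For the inductive step, assume it holds for an arbitrary r ≥ 1, so v_r = 5·2^(r - 1) + 4.
Then v_{r+1} = 2·v_r - 4 = 2·(5·2^(r - 1) + 4) - 4 = 5·2^r + 4 = 5·2^((r+1) - 1) + 4,
which is the claimed formula at n = r+1.
This completes the induction.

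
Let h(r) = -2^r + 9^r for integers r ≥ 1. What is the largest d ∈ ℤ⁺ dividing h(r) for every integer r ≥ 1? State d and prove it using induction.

Computing the first values: h(1) = 7 and h(2) = 77; gcd(7, 77) = 7, so d ≤ 7.
We prove 7 | -2^r + 9^r for all r ≥ 1 by induction on r.
When r = 1: h(1) = 7 = 7·(1), so 7 | h(1).
For the inductive step, assume it holds for an arbitrary k ≥ 1, i.e. 7 | h(k). Then
9^{k+1} − 2^{k+1} = 9·9^k − 2·2^k = 9·(9^k − 2^k) + (7)·2^k. The first term is divisible by 7 by the inductive hypothesis, and the second term (7)·2^k is divisible by 7 since 7 | 7. Hence 7 | h(k+1).
By the principle of mathematical induction, the result holds for all r ≥ 1.
Therefore the largest such d is 7.

d = 7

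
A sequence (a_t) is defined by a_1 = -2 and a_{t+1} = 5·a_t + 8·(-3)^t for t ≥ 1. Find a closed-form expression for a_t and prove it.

a_t = -(-3)^t - 5^t

Computing the first terms: a_1 = -2, a_2 = -34, a_3 = -98. This suggests a_t = -(-3)^t - 5^t.
When t = 1: the formula gives -2 = -2 = a_1.
Suppose the result is true for t = p, so a_p = -(-3)^p - 5^p.
Then a_{p+1} = 5·a_p + 8·(-3)^p = 5·(-(-3)^p - 5^p) + 8·(-3)^p = -(-3)^(p + 1) - 5^(p + 1),
which is the claimed formula at t = p+1.
By the principle of mathematical induction, the result holds for all t ≥ 1.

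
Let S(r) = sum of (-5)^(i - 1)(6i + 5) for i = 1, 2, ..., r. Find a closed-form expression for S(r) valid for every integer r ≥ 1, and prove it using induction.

S(r) = -(-5)^r(r + 1) + 1

We claim S(r) = -(-5)^r(r + 1) + 1 for all r ≥ 1.
For the base case r = 1: S(1) = 11, and the closed form gives 11. They agree.
For the inductive step, assume it holds for an arbitrary i ≥ 1, so S(i) = -(-5)^i(i + 1) + 1.
Then S(i+1) = S(i) + ((-5)^i(6i + 11)) = (-(-5)^i(i + 1) + 1) + ((-5)^i(6i + 11)).
Simplifying, S(i+1) = 5(-5)^i·i + 10(-5)^i + 1 = -(-5)^(i+1)((i+1) + 1) + 1,
which is the closed form with r = i+1.
This completes the induction.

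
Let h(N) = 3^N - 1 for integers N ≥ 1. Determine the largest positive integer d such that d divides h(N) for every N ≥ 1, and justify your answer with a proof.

d = 2

Computing the first values: h(1) = 2 and h(2) = 8; gcd(2, 8) = 2, so d ≤ 2.
We prove 2 | 3^N - 1 for all N ≥ 1 by induction on N.
When N = 1: h(1) = 2 = 2·(1), so 2 | h(1).
For the inductive step, assume it holds for an arbitrary r ≥ 1, i.e. 2 | h(r). Then
3^{r+1} − 1^{r+1} = 3·3^r − 1·1^r = 3·(3^r − 1^r) + (2)·1^r. The first term is divisible by 2 by the inductive hypothesis, and the second term (2)·1^r is divisible by 2 since 2 | 2. Hence 2 | h(r+1).
Hence, by induction on N, the claim holds for every N ≥ 1.
Therefore the largest such d is 2.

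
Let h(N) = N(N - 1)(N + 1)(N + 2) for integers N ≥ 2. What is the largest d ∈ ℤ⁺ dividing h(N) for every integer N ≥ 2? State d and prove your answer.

d = 24

Computing the first values: h(2) = 24 and h(3) = 120; gcd(24, 120) = 24, so d ≤ 24.
We prove 24 | N(N - 1)(N + 1)(N + 2) for all N ≥ 2 by induction on N.
Base step (N = 2): h(2) = 24 = 24·(1), so 24 | h(2).
Suppose the result is true for N = p, i.e. 24 | h(p). Then
h(p+1) − h(p) = p·(p+1)·(p+2)·(p+3) − (p-1)·p·(p+1)·(p+2) = p·(p+1)·(p+2)·[(p+3) − (p-1)] = 4·p·(p+1)·(p+2). The product of 3 consecutive integers is divisible by (3)! = 6, so h(p+1) − h(p) is divisible by 4·6 = 24. By the inductive hypothesis 24 | h(p), hence 24 | h(p+1).
Hence, by induction on N, the claim holds for every N ≥ 2.
Therefore the largest such d is 24.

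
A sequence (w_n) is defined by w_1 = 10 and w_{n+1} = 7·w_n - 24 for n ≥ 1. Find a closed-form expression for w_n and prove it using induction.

Computing the first terms: w_1 = 10, w_2 = 46, w_3 = 298. This suggests w_n = 6·7^(n - 1) + 4.
Base case (n = 1): the formula gives 10 = 10 = w_1.
For the inductive step, assume it holds for an arbitrary p ≥ 1, so w_p = 6·7^(p - 1) + 4.
Then w_{p+1} = 7·w_p - 24 = 7·(6·7^(p - 1) + 4) - 24 = 6·7^p + 4 = 6·7^((p+1) - 1) + 4,
which is the claimed formula at n = p+1.
This completes the induction.

w_n = 6·7^(n - 1) + 4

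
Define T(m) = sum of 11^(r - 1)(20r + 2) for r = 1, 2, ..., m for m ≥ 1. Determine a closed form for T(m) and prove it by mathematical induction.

T(m) = 2·11^m·m

We claim T(m) = 2·11^m·m for all m ≥ 1.
Base step (m = 1): T(1) = 22, and the closed form gives 22. They agree.
Inductive step: suppose the statement holds for some r ≥ 1, so T(r) = 2·11^r·r.
Then T(r+1) = T(r) + (11^r(20r + 22)) = (2·11^r·r) + (11^r(20r + 22)).
Simplifying, T(r+1) = 22·11^r(r + 1) = 2·11^(r+1)·(r+1),
which is the closed form with m = r+1.
By induction, the statement is established for all m ≥ 1.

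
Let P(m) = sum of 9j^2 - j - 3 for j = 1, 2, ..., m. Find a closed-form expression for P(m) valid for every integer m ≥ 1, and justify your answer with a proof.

P(m) = m(3m^2 + 4m - 2)

We claim P(m) = m(3m^2 + 4m - 2) for all m ≥ 1.
For the base case m = 1: P(1) = 5, and the closed form gives 5. They agree.
For the inductive step, assume it holds for an arbitrary j ≥ 1, so P(j) = j(3j^2 + 4j - 2).
Then P(j+1) = P(j) + (-j + 9(j + 1)^2 - 4) = (j(3j^2 + 4j - 2)) + (-j + 9(j + 1)^2 - 4).
Simplifying, P(j+1) = (j + 1)(3j^2 + 10j + 5) = (j+1)(3(j+1)^2 + 4(j+1) - 2),
which is the closed form with m = j+1.
By the principle of mathematical induction, the result holds for all m ≥ 1.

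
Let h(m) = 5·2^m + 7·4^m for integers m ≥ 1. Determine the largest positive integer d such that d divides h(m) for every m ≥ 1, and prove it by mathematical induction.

d = 2

Computing the first values: h(1) = 38 and h(2) = 132; gcd(38, 132) = 2, so d ≤ 2.
We prove 2 | 5·2^m + 7·4^m for all m ≥ 1 by induction on m.
When m = 1: h(1) = 38 = 2·(19), so 2 | h(1).
Inductive step: suppose the statement holds for some i ≥ 1, i.e. 2 | h(i). Then
h(i+1) − 4·h(i) = (5·2^(i+1) + 7·4^(i+1)) − 4·(5·2^i + 7·4^i) = (5)·2^i·(2 − 4) = (-10)·2^i. Since 2 | h(i) by the inductive hypothesis, 2 | 4·h(i); and 2 | -10 since -10 = 2·-5. Therefore 2 | h(i+1).
By induction, the statement is established for all m ≥ 1.
Therefore the largest such d is 2.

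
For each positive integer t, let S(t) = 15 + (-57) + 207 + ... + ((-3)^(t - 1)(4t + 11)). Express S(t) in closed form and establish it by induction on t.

S(t) = -(-3)^t(t + 3) + 3

We claim S(t) = -(-3)^t(t + 3) + 3 for all t ≥ 1.
When t = 1: S(1) = 15, and the closed form gives 15. They agree.
For the inductive step, assume it holds for an arbitrary i ≥ 1, so S(i) = -(-3)^i(i + 3) + 3.
Then S(i+1) = S(i) + ((-3)^i(4i + 15)) = (-(-3)^i(i + 3) + 3) + ((-3)^i(4i + 15)).
Simplifying, S(i+1) = 3(-3)^i·i + 12(-3)^i + 3 = -(-3)^(i+1)((i+1) + 3) + 3,
which is the closed form with t = i+1.
By the principle of mathematical induction, the result holds for all t ≥ 1.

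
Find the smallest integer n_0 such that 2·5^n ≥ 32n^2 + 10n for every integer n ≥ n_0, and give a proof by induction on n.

n_0 = 4

At n = 3: 250 < 318, so the inequality fails and n_0 ≥ 4. We prove 2·5^n ≥ 32n^2 + 10n for all n ≥ 4.
Base case (n = 4): 2·5^n = 1250 and 32n^2 + 10n = 552, so 1250 ≥ 552.
Suppose the result is true for n = k, so 2·5^k ≥ 32k^2 + 10k.
Then 2·5^(k + 1) = 5·(2·5^k) ≥ 5·(32k^2 + 10k).
Also, for k ≥ 4 we have 5·(32k^2 + 10k) ≥ 32(k+1)^2 + 10(k+1), since 5·(32k^2 + 10k) − (32(k+1)^2 + 10(k+1)) = 128k^2 - 24k - 42, which is nonnegative for all k ≥ 4.
Combining, 2·5^(k + 1) ≥ 32(k+1)^2 + 10(k+1).
By induction, the statement is established for all n ≥ 4.
Hence the smallest such n_0 is 4.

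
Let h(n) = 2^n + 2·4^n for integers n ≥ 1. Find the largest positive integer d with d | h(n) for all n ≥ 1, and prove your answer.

Computing the first values: h(1) = 10 and h(2) = 36; gcd(10, 36) = 2, so d ≤ 2.
We prove 2 | 2^n + 2·4^n for all n ≥ 1 by induction on n.
Base case (n = 1): h(1) = 10 = 2·(5), so 2 | h(1).
For the inductive step, assume it holds for an arbitrary m ≥ 1, i.e. 2 | h(m). Then
h(m+1) − 4·h(m) = (2^(m+1) + 2·4^(m+1)) − 4·(2^m + 2·4^m) = (1)·2^m·(2 − 4) = (-2)·2^m. Since 2 | h(m) by the inductive hypothesis, 2 | 4·h(m); and 2 | -2 since -2 = 2·-1. Therefore 2 | h(m+1).
By the principle of mathematical induction, the result holds for all n ≥ 1.
Therefore the largest such d is 2.

d = 2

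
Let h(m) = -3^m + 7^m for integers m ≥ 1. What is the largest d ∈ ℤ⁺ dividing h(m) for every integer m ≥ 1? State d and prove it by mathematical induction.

Computing the first values: h(1) = 4 and h(2) = 40; gcd(4, 40) = 4, so d ≤ 4.
We prove 4 | -3^m + 7^m for all m ≥ 1 by induction on m.
For the base case m = 1: h(1) = 4 = 4·(1), so 4 | h(1).
Suppose the result is true for m = j, i.e. 4 | h(j). Then
7^{j+1} − 3^{j+1} = 7·7^j − 3·3^j = 7·(7^j − 3^j) + (4)·3^j. The first term is divisible by 4 by the inductive hypothesis, and the second term (4)·3^j is divisible by 4 since 4 | 4. Hence 4 | h(j+1).
By induction, the statement is established for all m ≥ 1.
Therefore the largest such d is 4.

d = 4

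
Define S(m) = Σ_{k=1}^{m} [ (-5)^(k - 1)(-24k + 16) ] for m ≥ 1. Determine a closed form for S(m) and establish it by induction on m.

S(m) = 2(-5)^m(2m - 1) + 2

We claim S(m) = 2(-5)^m(2m - 1) + 2 for all m ≥ 1.
When m = 1: S(1) = -8, and the closed form gives -8. They agree.
Inductive step: suppose the statement holds for some k ≥ 1, so S(k) = 2(-5)^k(2k - 1) + 2.
Then S(k+1) = S(k) + ((-5)^k(-24k - 8)) = (2(-5)^k(2k - 1) + 2) + ((-5)^k(-24k - 8)).
Simplifying, S(k+1) = -20(-5)^k·k - 10(-5)^k + 2 = 2(-5)^(k+1)(2(k+1) - 1) + 2,
which is the closed form with m = k+1.
This completes the induction.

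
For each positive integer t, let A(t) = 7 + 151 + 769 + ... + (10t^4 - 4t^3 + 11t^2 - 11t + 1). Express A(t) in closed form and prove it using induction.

A(t) = t(2t^4 + 4t^3 + 5t^2 - t - 3)

We claim A(t) = t(2t^4 + 4t^3 + 5t^2 - t - 3) for all t ≥ 1.
When t = 1: A(1) = 7, and the closed form gives 7. They agree.
For the inductive step, assume it holds for an arbitrary m ≥ 1, so A(m) = m(2m^4 + 4m^3 + 5m^2 - m - 3).
Then A(m+1) = A(m) + (10m^4 + 36m^3 + 59m^2 + 39m + 7) = (m(2m^4 + 4m^3 + 5m^2 - m - 3)) + (10m^4 + 36m^3 + 59m^2 + 39m + 7).
Simplifying, A(m+1) = (m + 1)(2m^4 + 12m^3 + 29m^2 + 29m + 7) = (m+1)(2(m+1)^4 + 4(m+1)^3 + 5(m+1)^2 - (m+1) - 3),
which is the closed form with t = m+1.
By the principle of mathematical induction, the result holds for all t ≥ 1.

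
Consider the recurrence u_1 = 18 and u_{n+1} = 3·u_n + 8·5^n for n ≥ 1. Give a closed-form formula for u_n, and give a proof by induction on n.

Computing the first terms: u_1 = 18, u_2 = 94, u_3 = 482. This suggests u_n = -2·3^(n - 1) + 4·5^n.
Base case (n = 1): the formula gives 18 = 18 = u_1.
For the inductive step, assume it holds for an arbitrary m ≥ 1, so u_m = -2·3^(m - 1) + 4·5^m.
Then u_{m+1} = 3·u_m + 8·5^m = 3·(-2·3^(m - 1) + 4·5^m) + 8·5^m = -2·3^m + 4·5^(m + 1) = -2·3^((m+1) - 1) + 4·5^(m+1),
which is the claimed formula at n = m+1.
This completes the induction.

u_n = -2·3^(n - 1) + 4·5^n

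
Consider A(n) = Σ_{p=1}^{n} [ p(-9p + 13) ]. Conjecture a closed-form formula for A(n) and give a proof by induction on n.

A(n) = -n(n + 1)(3n - 5)

We claim A(n) = -n(n + 1)(3n - 5) for all n ≥ 1.
Base step (n = 1): A(1) = 4, and the closed form gives 4. They agree.
Suppose the result is true for n = p, so A(p) = p(-3p^2 + 2p + 5).
Then A(p+1) = A(p) + (-(p + 1)(9p - 4)) = (p(-3p^2 + 2p + 5)) + (-(p + 1)(9p - 4)).
Simplifying, A(p+1) = -(p + 1)(p + 2)(3p - 2) = -(p+1)((p+1) + 1)(3(p+1) - 5),
which is the closed form with n = p+1.
By induction, the statement is established for all n ≥ 1.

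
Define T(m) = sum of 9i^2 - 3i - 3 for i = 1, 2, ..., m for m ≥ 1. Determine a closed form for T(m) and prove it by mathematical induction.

T(m) = 3m(m^2 + m - 1)

We claim T(m) = 3m(m^2 + m - 1) for all m ≥ 1.
Base case (m = 1): T(1) = 3, and the closed form gives 3. They agree.
Inductive step: assume the claim holds for m = i, so T(i) = 3i(i^2 + i - 1).
Then T(i+1) = T(i) + (9i^2 + 15i + 3) = (3i(i^2 + i - 1)) + (9i^2 + 15i + 3).
Simplifying, T(i+1) = 3(i + 1)(i^2 + 3i + 1) = 3(i+1)((i+1)^2 + (i+1) - 1),
which is the closed form with m = i+1.
This completes the induction.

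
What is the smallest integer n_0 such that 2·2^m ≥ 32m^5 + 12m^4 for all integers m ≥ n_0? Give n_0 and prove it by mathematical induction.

At m = 28: 536870912 < 558107648, so the inequality fails and n_0 ≥ 29. We prove 2·2^m ≥ 32m^5 + 12m^4 for all m ≥ 29.
Base case (m = 29): 2·2^m = 1073741824 and 32m^5 + 12m^4 = 664844140, so 1073741824 ≥ 664844140.
Suppose the result is true for m = k, so 2·2^k ≥ 32k^5 + 12k^4.
Then 2·2^(k + 1) = 2·(2·2^k) ≥ 2·(32k^5 + 12k^4).
Also, for k ≥ 29 we have 2·(32k^5 + 12k^4) ≥ 32(k+1)^5 + 12(k+1)^4, since 2·(32k^5 + 12k^4) − (32(k+1)^5 + 12(k+1)^4) = 32k^5 - 148k^4 - 368k^3 - 392k^2 - 208k - 44, which is nonnegative for all k ≥ 29.
Combining, 2·2^(k + 1) ≥ 32(k+1)^5 + 12(k+1)^4.
By induction, the statement is established for all m ≥ 29.
Hence the smallest such n_0 is 29.

n_0 = 29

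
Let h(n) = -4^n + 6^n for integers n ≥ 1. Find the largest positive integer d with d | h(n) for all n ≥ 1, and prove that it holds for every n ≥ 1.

d = 2

Computing the first values: h(1) = 2 and h(2) = 20; gcd(2, 20) = 2, so d ≤ 2.
We prove 2 | -4^n + 6^n for all n ≥ 1 by induction on n.
For the base case n = 1: h(1) = 2 = 2·(1), so 2 | h(1).
Inductive step: assume the claim holds for n = m, i.e. 2 | h(m). Then
6^{m+1} − 4^{m+1} = 6·6^m − 4·4^m = 6·(6^m − 4^m) + (2)·4^m. The first term is divisible by 2 by the inductive hypothesis, and the second term (2)·4^m is divisible by 2 since 2 | 2. Hence 2 | h(m+1).
This completes the induction.
Therefore the largest such d is 2.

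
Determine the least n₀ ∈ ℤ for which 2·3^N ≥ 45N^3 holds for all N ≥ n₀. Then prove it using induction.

n₀ = 9

At N = 8: 13122 < 23040, so the inequality fails and n₀ ≥ 9. We prove 2·3^N ≥ 45N^3 for all N ≥ 9.
When N = 9: 2·3^N = 39366 and 45N^3 = 32805, so 39366 ≥ 32805.
For the inductive step, assume it holds for an arbitrary i ≥ 9, so 2·3^i ≥ 45i^3.
Then 2·3^(i + 1) = 3·(2·3^i) ≥ 3·(45i^3).
Also, for i ≥ 9 we have 3·(45i^3) ≥ 45(i+1)^3, since 3 ≥ (1 + 1/i)^3 for all i ≥ 9.
Combining, 2·3^(i + 1) ≥ 45(i+1)^3.
Hence, by induction on N, the claim holds for every N ≥ 9.
Hence the smallest such n₀ is 9.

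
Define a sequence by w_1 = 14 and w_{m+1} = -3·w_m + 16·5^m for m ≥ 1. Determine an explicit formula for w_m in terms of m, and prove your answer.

w_m = 4(-3)^(m - 1) + 2·5^m

Computing the first terms: w_1 = 14, w_2 = 38, w_3 = 286. This suggests w_m = 4(-3)^(m - 1) + 2·5^m.
For the base case m = 1: the formula gives 14 = 14 = w_1.
Inductive step: assume the claim holds for m = k, so w_k = 4(-3)^(k - 1) + 2·5^k.
Then w_{k+1} = -3·w_k + 16·5^k = -3·(4(-3)^(k - 1) + 2·5^k) + 16·5^k = 4(-3)^k + 2·5^(k + 1) = 4(-3)^((k+1) - 1) + 2·5^(k+1),
which is the claimed formula at m = k+1.
By the principle of mathematical induction, the result holds for all m ≥ 1.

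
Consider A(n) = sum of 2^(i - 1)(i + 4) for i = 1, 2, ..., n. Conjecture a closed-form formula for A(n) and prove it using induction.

A(n) = 2^n(n + 3) - 3

We claim A(n) = 2^n(n + 3) - 3 for all n ≥ 1.
For the base case n = 1: A(1) = 5, and the closed form gives 5. They agree.
Suppose the result is true for n = i, so A(i) = 2^i(i + 3) - 3.
Then A(i+1) = A(i) + (2^i(i + 5)) = (2^i(i + 3) - 3) + (2^i(i + 5)).
Simplifying, A(i+1) = 2^(i + 1)i + 2^(i + 3) - 3 = 2^(i+1)((i+1) + 3) - 3,
which is the closed form with n = i+1.
By the principle of mathematical induction, the result holds for all n ≥ 1.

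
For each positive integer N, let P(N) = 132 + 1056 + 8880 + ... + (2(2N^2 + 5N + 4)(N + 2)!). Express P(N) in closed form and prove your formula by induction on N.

We claim P(N) = (4N + 2)(N + 3)! - 12 for all N ≥ 1.
When N = 1: P(1) = 132, and the closed form gives 132. They agree.
Inductive step: assume the claim holds for N = j, so P(j) = (4j + 2)(j + 3)! - 12.
Then P(j+1) = P(j) + (2(2j^2 + 9j + 11)(j + 3)!) = ((4j + 2)(j + 3)! - 12) + (2(2j^2 + 9j + 11)(j + 3)!).
Simplifying, P(j+1) = (4(j+1) + 2)((j+1) + 3)! - 12,
which is the closed form with N = j+1.
By the principle of mathematical induction, the result holds for all N ≥ 1.

P(N) = (4N + 2)(N + 3)! - 12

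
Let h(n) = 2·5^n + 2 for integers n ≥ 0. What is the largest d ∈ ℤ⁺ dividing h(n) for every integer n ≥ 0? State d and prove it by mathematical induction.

d = 4

Computing the first values: h(0) = 4 and h(1) = 12; gcd(4, 12) = 4, so d ≤ 4.
We prove 4 | 2·5^n + 2 for all n ≥ 0 by induction on n.
For the base case n = 0: h(0) = 4 = 4·(1), so 4 | h(0).
For the inductive step, assume it holds for an arbitrary p ≥ 0, i.e. 4 | h(p). Then
h(p+1) = 2·5^(p+1) + 2 = 5·(2·5^p + 2) - 8 = 5·h(p) - 8. The first term is divisible by 4 by the inductive hypothesis, and -8 is divisible by 4. Hence 4 | h(p+1).
This completes the induction.
Therefore the largest such d is 4.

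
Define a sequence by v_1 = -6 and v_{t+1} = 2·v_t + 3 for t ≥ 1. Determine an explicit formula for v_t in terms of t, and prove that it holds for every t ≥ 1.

v_t = -3·2^(t - 1) - 3

Computing the first terms: v_1 = -6, v_2 = -9, v_3 = -15. This suggests v_t = -3·2^(t - 1) - 3.
For the base case t = 1: the formula gives -6 = -6 = v_1.
Suppose the result is true for t = r, so v_r = -3·2^(r - 1) - 3.
Then v_{r+1} = 2·v_r + 3 = 2·(-3·2^(r - 1) - 3) + 3 = -3·2^r - 3 = -3·2^((r+1) - 1) - 3,
which is the claimed formula at t = r+1.
By induction, the statement is established for all t ≥ 1.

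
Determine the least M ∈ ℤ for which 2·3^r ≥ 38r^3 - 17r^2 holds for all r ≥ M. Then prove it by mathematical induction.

At r = 8: 13122 < 18368, so the inequality fails and M ≥ 9. We prove 2·3^r ≥ 38r^3 - 17r^2 for all r ≥ 9.
When r = 9: 2·3^r = 39366 and 38r^3 - 17r^2 = 26325, so 39366 ≥ 26325.
Inductive step: assume the claim holds for r = m, so 2·3^m ≥ 38m^3 - 17m^2.
Then 2·3^(m + 1) = 3·(2·3^m) ≥ 3·(38m^3 - 17m^2).
Also, for m ≥ 9 we have 3·(38m^3 - 17m^2) ≥ 38(m+1)^3 - 17(m+1)^2, since 3·(38m^3 - 17m^2) − (38(m+1)^3 - 17(m+1)^2) = 76m^3 - 148m^2 - 80m - 21, which is nonnegative for all m ≥ 9.
Combining, 2·3^(m + 1) ≥ 38(m+1)^3 - 17(m+1)^2.
By induction, the statement is established for all r ≥ 9.
Hence the smallest such M is 9.

M = 9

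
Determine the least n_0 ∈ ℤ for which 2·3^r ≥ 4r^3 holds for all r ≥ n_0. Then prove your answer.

At r = 5: 486 < 500, so the inequality fails and n_0 ≥ 6. We prove 2·3^r ≥ 4r^3 for all r ≥ 6.
Base step (r = 6): 2·3^r = 1458 and 4r^3 = 864, so 1458 ≥ 864.
Inductive step: assume the claim holds for r = k, so 2·3^k ≥ 4k^3.
Then 2·3^(k + 1) = 3·(2·3^k) ≥ 3·(4k^3).
Also, for k ≥ 6 we have 3·(4k^3) ≥ 4(k+1)^3, since 3 ≥ (1 + 1/k)^3 for all k ≥ 6.
Combining, 2·3^(k + 1) ≥ 4(k+1)^3.
Hence, by induction on r, the claim holds for every r ≥ 6.
Hence the smallest such n_0 is 6.

n_0 = 6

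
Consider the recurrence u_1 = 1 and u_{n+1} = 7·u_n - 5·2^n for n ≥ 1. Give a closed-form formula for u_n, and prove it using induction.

u_n = 2^n - 7^(n - 1)

Computing the first terms: u_1 = 1, u_2 = -3, u_3 = -41. This suggests u_n = 2^n - 7^(n - 1).
When n = 1: the formula gives 1 = 1 = u_1.
Inductive step: suppose the statement holds for some i ≥ 1, so u_i = 2^i - 7^(i - 1).
Then u_{i+1} = 7·u_i - 5·2^i = 7·(2^i - 7^(i - 1)) - 5·2^i = 2^(i + 1) - 7^i = 2^(i+1) - 7^((i+1) - 1),
which is the claimed formula at n = i+1.
By the principle of mathematical induction, the result holds for all n ≥ 1.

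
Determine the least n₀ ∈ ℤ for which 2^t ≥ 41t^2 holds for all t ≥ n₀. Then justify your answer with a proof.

At t = 12: 4096 < 5904, so the inequality fails and n₀ ≥ 13. We prove 2^t ≥ 41t^2 for all t ≥ 13.
Base step (t = 13): 2^t = 8192 and 41t^2 = 6929, so 8192 ≥ 6929.
Suppose the result is true for t = p, so 2^p ≥ 41p^2.
Then 2^(p + 1) = 2·(2^p) ≥ 2·(41p^2).
Also, for p ≥ 13 we have 2·(41p^2) ≥ 41(p+1)^2, since 2 ≥ (1 + 1/p)^2 for all p ≥ 13.
Combining, 2^(p + 1) ≥ 41(p+1)^2.
By the principle of mathematical induction, the result holds for all t ≥ 13.
Hence the smallest such n₀ is 13.

n₀ = 13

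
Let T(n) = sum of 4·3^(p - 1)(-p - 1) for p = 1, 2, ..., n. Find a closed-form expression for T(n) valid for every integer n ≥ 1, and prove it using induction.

We claim T(n) = -3^n(2n + 1) + 1 for all n ≥ 1.
Base case (n = 1): T(1) = -8, and the closed form gives -8. They agree.
Inductive step: assume the claim holds for n = p, so T(p) = -3^p(2p + 1) + 1.
Then T(p+1) = T(p) + (4·3^p(-p - 2)) = (-3^p(2p + 1) + 1) + (4·3^p(-p - 2)).
Simplifying, T(p+1) = -6·3^p·p - 9·3^p + 1 = -3^(p+1)(2(p+1) + 1) + 1,
which is the closed form with n = p+1.
Hence, by induction on n, the claim holds for every n ≥ 1.

T(n) = -3^n(2n + 1) + 1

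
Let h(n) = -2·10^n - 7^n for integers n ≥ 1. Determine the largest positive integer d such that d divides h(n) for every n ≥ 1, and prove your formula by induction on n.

d = 3

Computing the first values: h(1) = -27 and h(2) = -249; gcd(-27, -249) = 3, so d ≤ 3.
We prove 3 | -2·10^n - 7^n for all n ≥ 1 by induction on n.
When n = 1: h(1) = -27 = 3·(-9), so 3 | h(1).
Inductive step: suppose the statement holds for some i ≥ 1, i.e. 3 | h(i). Then
h(i+1) − 10·h(i) = (-2·10^(i+1) - 7^(i+1)) − 10·(-2·10^i - 7^i) = (-1)·7^i·(7 − 10) = (3)·7^i. Since 3 | h(i) by the inductive hypothesis, 3 | 10·h(i); and 3 | 3 since 3 = 3·1. Therefore 3 | h(i+1).
By the principle of mathematical induction, the result holds for all n ≥ 1.
Therefore the largest such d is 3.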